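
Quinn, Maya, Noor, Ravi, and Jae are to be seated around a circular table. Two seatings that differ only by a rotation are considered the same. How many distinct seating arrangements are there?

24

Around a circle, 5 distinct people have 5!/5 = (4)! = 24 rotationally distinct seatings.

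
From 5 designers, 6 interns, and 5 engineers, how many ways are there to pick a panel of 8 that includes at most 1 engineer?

Split by how many engineers are chosen (0 through 1).
Sum: C(5,0)·C(11,8) + C(5,1)·C(11,7) = 165 + 1650 = 1815.

1815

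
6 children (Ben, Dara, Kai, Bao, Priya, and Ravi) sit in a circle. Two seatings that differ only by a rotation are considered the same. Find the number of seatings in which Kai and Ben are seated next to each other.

48

Glue Kai and Ben into a block (2 internal orders). Seating 5 units around a circle gives (4)! arrangements.
So 2 × (4)! = 2 × 24 = 48.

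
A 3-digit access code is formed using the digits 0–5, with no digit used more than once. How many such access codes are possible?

Choose and order 3 of the 6 symbols: the first digit has 6 options, the next 5, then 4.
That product is 6 × 5 × 4 = 120.

120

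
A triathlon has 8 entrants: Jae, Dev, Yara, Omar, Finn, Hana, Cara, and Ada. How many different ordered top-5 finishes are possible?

There are 8 choices for 1st place, 7 for 2nd, and so on down to 4 for position 5.
That gives 8 × 7 × 6 × 5 × 4 = 6720.

6720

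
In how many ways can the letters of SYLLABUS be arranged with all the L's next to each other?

Treat the 2 copies of L as a single block. The multiset to arrange is then {LL, A, B, S, S, U, Y}, 7 items in all.
That gives (7)!/(2!) = 2520 arrangements.

2520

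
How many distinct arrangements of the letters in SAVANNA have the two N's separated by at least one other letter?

There are 7!/(3!·2!) = 420 arrangements of SAVANNA in total.
If the two N's are adjacent, glue them into one block, leaving 6 items to arrange: (6)!/(3!) = 120 ways.
Subtracting, 420 − 120 = 300 arrangements keep the N's apart.

300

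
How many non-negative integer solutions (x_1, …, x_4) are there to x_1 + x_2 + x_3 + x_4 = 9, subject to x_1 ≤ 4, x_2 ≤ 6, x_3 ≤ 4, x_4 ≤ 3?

86

Ignoring the caps, the number of non-negative solutions to x_1+…+x_4 = 9 is C(12,3) = 220.
Subtract solutions that violate a single cap (substitute x_i' = x_i − (cap_i+1)): x_1 ≥ 5 gives C(7,3) = 35; x_2 ≥ 7 gives C(5,3) = 10; x_3 ≥ 5 gives C(7,3) = 35; x_4 ≥ 4 gives C(8,3) = 56. Together 136.
Add back pairs where two caps are both exceeded: 0 + 0 + 1 + 0 + 0 + 1 = 2.
By inclusion–exclusion the count is 220 − 136 + 2 = 86.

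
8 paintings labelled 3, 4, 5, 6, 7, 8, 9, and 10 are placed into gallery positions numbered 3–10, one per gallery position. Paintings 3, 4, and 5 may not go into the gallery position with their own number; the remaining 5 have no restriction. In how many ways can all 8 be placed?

Let Aᵢ (for i ∈ {3, 4, 5}) be the placements that put painting i in its forbidden gallery position. Any j of these fix j positions, leaving (8−j)! ways to fill the rest, and there are C(3,j) ways to pick which j.
By inclusion–exclusion, the number of valid placements is Σ_{j=0}^{3} (−1)^j C(3,j)·(8−j)!.
Computing: 40320 − 15120 + 2160 − 120 = 27240.

27240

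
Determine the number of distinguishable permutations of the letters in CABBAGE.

Letter multiplicities in CABBAGE: A×2, B×2, C×1, E×1, G×1.
The number of distinct arrangements is 7!/(2!·2!) = 5040/4 = 1260.

1260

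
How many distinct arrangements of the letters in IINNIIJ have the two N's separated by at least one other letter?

There are 7!/(4!·2!) = 105 arrangements of IINNIIJ in total.
If the two N's are adjacent, glue them into one block, leaving 6 items to arrange: (6)!/(4!) = 30 ways.
Hence 105 − 30 = 75.

75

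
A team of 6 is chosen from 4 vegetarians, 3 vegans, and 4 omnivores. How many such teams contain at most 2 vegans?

406

Split by how many vegans are chosen (0 through 2).
Sum: C(3,0)·C(8,6) + C(3,1)·C(8,5) + C(3,2)·C(8,4) = 28 + 168 + 210 = 406.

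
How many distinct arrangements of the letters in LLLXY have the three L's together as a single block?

6

Treat the 3 copies of L as a single block. The multiset to arrange is then {LLL, X, Y}, 3 items in all.
All 3 items are distinct, so there are (3)! = 6 arrangements.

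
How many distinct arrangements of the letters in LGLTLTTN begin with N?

140

With the first slot taken by N, it remains to arrange the other 7 letters (LGLTLTT).
Those 7 letters have L appearing 3 times and T appearing 3 times, giving (7)!/(3!·3!) = 140.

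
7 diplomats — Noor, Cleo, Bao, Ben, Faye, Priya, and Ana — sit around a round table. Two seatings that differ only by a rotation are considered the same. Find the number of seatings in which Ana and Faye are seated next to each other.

Treat {Ana, Faye} as one unit (2 internal orders) and seat the resulting 6 units around the table: (5)! circular arrangements.
So 2 × (5)! = 2 × 120 = 240.

240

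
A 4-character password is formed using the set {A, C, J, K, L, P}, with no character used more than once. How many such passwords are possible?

360

This is a permutation of 4 out of 6: P(6,4) = 6!/2!.
6 × 5 × 4 × 3 = 360.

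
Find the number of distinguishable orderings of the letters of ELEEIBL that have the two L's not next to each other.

300

Total arrangements of ELEEIBL: 7!/(3!·2!) = 420.
If the two L's are adjacent, glue them into one block, leaving 6 items to arrange: (6)!/(3!) = 120 ways.
Subtracting, 420 − 120 = 300 arrangements keep the L's apart.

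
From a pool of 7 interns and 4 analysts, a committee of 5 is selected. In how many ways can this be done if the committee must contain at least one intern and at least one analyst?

441

With no constraint there are C(11,5) = 462 possible selections.
Subtract selections that omit an entire group: no interns → C(4,5) = 0; no analysts → C(7,5) = 21.
Both groups omitted at once is impossible, so 462 − 21 = 441.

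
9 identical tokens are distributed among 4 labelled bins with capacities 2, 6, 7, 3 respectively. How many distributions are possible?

Without the upper bounds there are C(12,3) = 220 ways to split 9 among 4 bins.
Subtract solutions that violate a single cap (substitute x_i' = x_i − (cap_i+1)): x_1 ≥ 3 gives C(9,3) = 84; x_2 ≥ 7 gives C(5,3) = 10; x_3 ≥ 8 gives C(4,3) = 4; x_4 ≥ 4 gives C(8,3) = 56. Together 154.
Add back pairs where two caps are both exceeded: 0 + 0 + 10 + 0 + 0 + 0 = 10.
By inclusion–exclusion the count is 220 − 154 + 10 = 76.

76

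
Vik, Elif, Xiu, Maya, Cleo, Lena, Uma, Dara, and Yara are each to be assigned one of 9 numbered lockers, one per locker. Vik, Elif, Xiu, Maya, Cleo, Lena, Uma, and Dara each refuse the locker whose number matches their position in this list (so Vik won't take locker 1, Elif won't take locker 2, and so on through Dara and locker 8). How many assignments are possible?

148329

Let Aᵢ (for 1 ≤ i ≤ 8) be the placements that put person i in their forbidden locker. Any j of these fix j positions, leaving (9−j)! ways to fill the rest, and there are C(8,j) ways to pick which j.
By inclusion–exclusion, the number of valid placements is Σ_{j=0}^{8} (−1)^j C(8,j)·(9−j)!.
Computing: 362880 − 322560 + 141120 − 40320 + 8400 − 1344 + 168 − 16 + 1 = 148329.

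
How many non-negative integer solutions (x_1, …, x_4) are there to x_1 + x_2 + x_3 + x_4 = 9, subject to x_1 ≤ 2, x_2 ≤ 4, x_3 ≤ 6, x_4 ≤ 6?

Ignoring the caps, the number of non-negative solutions to x_1+…+x_4 = 9 is C(12,3) = 220.
Subtract solutions that violate a single cap (substitute x_i' = x_i − (cap_i+1)): x_1 ≥ 3 gives C(9,3) = 84; x_2 ≥ 5 gives C(7,3) = 35; x_3 ≥ 7 gives C(5,3) = 10; x_4 ≥ 7 gives C(5,3) = 10. Together 139.
Add back pairs where two caps are both exceeded: 4 + 0 + 0 + 0 + 0 + 0 = 4.
By inclusion–exclusion the count is 220 − 139 + 4 = 85.

85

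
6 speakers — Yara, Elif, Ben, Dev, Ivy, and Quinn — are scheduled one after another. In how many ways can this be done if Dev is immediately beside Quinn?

Treat {Dev, Quinn} as a single unit. There are 5 units to order, and the pair itself can be ordered 2 ways.
That gives 2 × 5! = 2 × 120 = 240.

240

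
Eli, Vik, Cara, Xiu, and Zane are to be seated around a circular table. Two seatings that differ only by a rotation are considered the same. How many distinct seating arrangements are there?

24

Around a circle, 5 distinct people have 5!/5 = (4)! = 24 rotationally distinct seatings.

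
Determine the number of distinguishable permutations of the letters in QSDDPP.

180

The 6 letters of QSDDPP have repeats: D appearing twice and P appearing twice.
The number of distinct arrangements is 6!/(2!·2!) = 720/4 = 180.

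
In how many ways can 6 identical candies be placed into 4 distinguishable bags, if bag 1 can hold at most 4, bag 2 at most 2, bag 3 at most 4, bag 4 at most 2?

Ignoring the caps, the number of non-negative solutions to x_1+…+x_4 = 6 is C(9,3) = 84.
Subtract solutions that violate a single cap (substitute x_i' = x_i − (cap_i+1)): x_1 ≥ 5 gives C(4,3) = 4; x_2 ≥ 3 gives C(6,3) = 20; x_3 ≥ 5 gives C(4,3) = 4; x_4 ≥ 3 gives C(6,3) = 20. Together 48.
Add back pairs where two caps are both exceeded: 0 + 0 + 0 + 0 + 1 + 0 = 1.
By inclusion–exclusion the count is 84 − 48 + 1 = 37.

37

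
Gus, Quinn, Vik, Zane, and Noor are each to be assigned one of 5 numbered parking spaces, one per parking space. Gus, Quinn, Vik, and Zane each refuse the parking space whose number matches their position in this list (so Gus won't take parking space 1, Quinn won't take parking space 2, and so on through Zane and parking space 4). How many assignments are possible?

Let Aᵢ (for 1 ≤ i ≤ 4) be the placements that put person i in their forbidden parking space. Any j of these fix j positions, leaving (5−j)! ways to fill the rest, and there are C(4,j) ways to pick which j.
By inclusion–exclusion, the number of valid placements is Σ_{j=0}^{4} (−1)^j C(4,j)·(5−j)!.
Computing: 120 − 96 + 36 − 8 + 1 = 53.

53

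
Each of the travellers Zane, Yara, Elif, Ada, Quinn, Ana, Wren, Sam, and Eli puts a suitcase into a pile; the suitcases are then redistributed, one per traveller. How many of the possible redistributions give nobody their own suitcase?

133496

Count assignments avoiding every fixed point. For any j of the 9 travellers fixed to their own suitcase, the other 9−j can be arranged in (9−j)! ways.
By inclusion–exclusion this is Σ_{j=0}^{9} (−1)^j C(9,j)·(9−j)!.
Computing: 362880 − 362880 + 181440 − 60480 + 15120 − 3024 + 504 − 72 + 9 − 1 = 133496.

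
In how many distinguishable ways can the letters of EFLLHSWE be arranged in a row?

EFLLHSWE has 8 letters with E appearing twice and L appearing twice.
Dividing 8! = 40320 by 2!·2! = 4 for the repeated letters gives 10080.

10080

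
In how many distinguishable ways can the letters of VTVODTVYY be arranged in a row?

15120

VTVODTVYY has 9 letters with T appearing twice, V appearing 3 times, and Y appearing twice.
So there are 9! / (3!·2!·2!) = 15120 distinguishable arrangements.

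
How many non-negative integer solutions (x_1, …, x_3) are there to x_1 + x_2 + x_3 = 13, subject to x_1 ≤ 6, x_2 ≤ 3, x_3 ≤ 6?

6

Ignoring the caps, the number of non-negative solutions to x_1+…+x_3 = 13 is C(15,2) = 105.
Subtract solutions that violate a single cap (substitute x_i' = x_i − (cap_i+1)): x_1 ≥ 7 gives C(8,2) = 28; x_2 ≥ 4 gives C(11,2) = 55; x_3 ≥ 7 gives C(8,2) = 28. Together 111.
Add back pairs where two caps are both exceeded: 6 + 0 + 6 = 12.
By inclusion–exclusion the count is 105 − 111 + 12 = 6.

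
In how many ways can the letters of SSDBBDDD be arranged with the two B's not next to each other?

315

Total arrangements of SSDBBDDD: 8!/(4!·2!·2!) = 420.
Arrangements with the B's together: treat BB as one letter, giving (7)!/(4!·2!) = 105.
Subtracting, 420 − 105 = 315 arrangements keep the B's apart.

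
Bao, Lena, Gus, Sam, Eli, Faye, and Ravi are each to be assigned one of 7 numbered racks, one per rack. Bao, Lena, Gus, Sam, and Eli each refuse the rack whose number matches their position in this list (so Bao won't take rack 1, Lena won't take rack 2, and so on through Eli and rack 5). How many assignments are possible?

2428

Let Aᵢ (for 1 ≤ i ≤ 5) be the placements that put person i in their forbidden rack. Any j of these fix j positions, leaving (7−j)! ways to fill the rest, and there are C(5,j) ways to pick which j.
By inclusion–exclusion, the number of valid placements is Σ_{j=0}^{5} (−1)^j C(5,j)·(7−j)!.
Computing: 5040 − 3600 + 1200 − 240 + 30 − 2 = 2428.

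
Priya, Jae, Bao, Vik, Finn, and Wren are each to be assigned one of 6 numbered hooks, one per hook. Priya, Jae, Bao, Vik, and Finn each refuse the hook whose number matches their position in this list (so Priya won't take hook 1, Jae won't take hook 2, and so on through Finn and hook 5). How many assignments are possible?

309

Let Aᵢ (for 1 ≤ i ≤ 5) be the placements that put person i in their forbidden hook. Any j of these fix j positions, leaving (6−j)! ways to fill the rest, and there are C(5,j) ways to pick which j.
By inclusion–exclusion, the number of valid placements is Σ_{j=0}^{5} (−1)^j C(5,j)·(6−j)!.
Computing: 720 − 600 + 240 − 60 + 10 − 1 = 309.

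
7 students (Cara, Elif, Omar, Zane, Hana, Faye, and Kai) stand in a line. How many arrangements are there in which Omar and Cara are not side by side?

There are 7! = 5040 arrangements in all. If Omar and Cara are adjacent, merging them into one block gives 2·(6)! = 1440 arrangements.
Complementary counting: 5040 − 1440 = 3600.

3600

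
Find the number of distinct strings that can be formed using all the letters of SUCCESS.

SUCCESS has 7 letters with C appearing twice and S appearing 3 times.
So there are 7! / (3!·2!) = 420 distinguishable arrangements.

420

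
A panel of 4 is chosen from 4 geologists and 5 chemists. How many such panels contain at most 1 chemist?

Split by how many chemists are chosen (0 through 1).
Sum: C(5,0)·C(4,4) + C(5,1)·C(4,3) = 1 + 20 = 21.

21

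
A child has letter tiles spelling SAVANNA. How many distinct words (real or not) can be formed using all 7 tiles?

420

Letter multiplicities in SAVANNA: A×3, N×2, S×1, V×1.
So there are 7! / (3!·2!) = 420 distinguishable arrangements.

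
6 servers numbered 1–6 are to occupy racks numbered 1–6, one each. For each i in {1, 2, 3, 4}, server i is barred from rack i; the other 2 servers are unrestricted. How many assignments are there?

Let Aᵢ (for 1 ≤ i ≤ 4) be the placements that put server i in its forbidden rack. Any j of these fix j positions, leaving (6−j)! ways to fill the rest, and there are C(4,j) ways to pick which j.
By inclusion–exclusion, the number of valid placements is Σ_{j=0}^{4} (−1)^j C(4,j)·(6−j)!.
Computing: 720 − 480 + 144 − 24 + 2 = 362.

362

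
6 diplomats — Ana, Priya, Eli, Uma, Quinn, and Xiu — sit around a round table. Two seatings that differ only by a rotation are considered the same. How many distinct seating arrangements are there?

Seat Ana anywhere (absorbing the rotational symmetry), then permute the other 5: (5)! = 120.

120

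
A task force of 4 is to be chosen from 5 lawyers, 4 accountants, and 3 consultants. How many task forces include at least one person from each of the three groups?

270

Total 4-person selections from all 12: C(12,4) = 495.
Subtract selections that omit an entire group: no lawyers → C(7,4) = 35; no accountants → C(8,4) = 70; no consultants → C(9,4) = 126.
Add back selections omitting two groups (i.e. drawn from a single group): C(5,4) + C(4,4) + C(3,4) = 6.
By inclusion–exclusion: 495 − 231 + 6 = 270.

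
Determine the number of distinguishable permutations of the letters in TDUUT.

30

The 5 letters of TDUUT have repeats: T appearing twice and U appearing twice.
Dividing 5! = 120 by 2!·2! = 4 for the repeated letters gives 30.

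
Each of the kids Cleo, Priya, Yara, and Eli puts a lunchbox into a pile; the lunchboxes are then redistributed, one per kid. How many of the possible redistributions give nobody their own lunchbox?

Count assignments avoiding every fixed point. For any j of the 4 kids fixed to their own lunchbox, the other 4−j can be arranged in (4−j)! ways.
By inclusion–exclusion this is Σ_{j=0}^{4} (−1)^j C(4,j)·(4−j)!.
Computing: 24 − 24 + 12 − 4 + 1 = 9.

9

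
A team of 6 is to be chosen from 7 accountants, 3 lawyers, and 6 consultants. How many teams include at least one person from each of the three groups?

6006

Unrestricted: C(16,6) = 8008 ways to pick any 6 of the 16.
Selections missing a whole group: no accountants → C(9,6) = 84; no lawyers → C(13,6) = 1716; no consultants → C(10,6) = 210.
Add back selections omitting two groups (i.e. drawn from a single group): C(7,6) + C(3,6) + C(6,6) = 8.
By inclusion–exclusion: 8008 − 2010 + 8 = 6006.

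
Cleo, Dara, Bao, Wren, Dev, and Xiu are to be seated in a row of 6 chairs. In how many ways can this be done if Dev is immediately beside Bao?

240

Place the 4 others and the Dev-Bao pair as 5 objects in a line; the pair has 2 internal arrangements.
So the count is 2·(5)! = 240.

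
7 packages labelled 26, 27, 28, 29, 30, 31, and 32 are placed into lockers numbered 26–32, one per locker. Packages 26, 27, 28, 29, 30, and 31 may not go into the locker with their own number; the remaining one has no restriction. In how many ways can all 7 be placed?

2119

Let Aᵢ (for 26 ≤ i ≤ 31) be the placements that put package i in its forbidden locker. Any j of these fix j positions, leaving (7−j)! ways to fill the rest, and there are C(6,j) ways to pick which j.
By inclusion–exclusion, the number of valid placements is Σ_{j=0}^{6} (−1)^j C(6,j)·(7−j)!.
Computing: 5040 − 4320 + 1800 − 480 + 90 − 12 + 1 = 2119.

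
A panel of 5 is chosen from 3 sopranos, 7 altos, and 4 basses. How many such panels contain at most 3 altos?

Split by how many altos are chosen (0 through 3).
Sum: C(7,0)·C(7,5) + C(7,1)·C(7,4) + C(7,2)·C(7,3) + C(7,3)·C(7,2) = 21 + 245 + 735 + 735 = 1736.

1736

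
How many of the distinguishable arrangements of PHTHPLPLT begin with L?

Fix L in the first position and arrange the remaining 8 letters.
Those 8 letters have H appearing twice, P appearing 3 times, and T appearing twice, giving (8)!/(3!·2!·2!) = 1680.

1680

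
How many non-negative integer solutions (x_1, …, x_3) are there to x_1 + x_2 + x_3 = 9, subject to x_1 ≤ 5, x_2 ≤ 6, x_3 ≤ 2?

Ignoring the caps, the number of non-negative solutions to x_1+…+x_3 = 9 is C(11,2) = 55.
Subtract solutions that violate a single cap (substitute x_i' = x_i − (cap_i+1)): x_1 ≥ 6 gives C(5,2) = 10; x_2 ≥ 7 gives C(4,2) = 6; x_3 ≥ 3 gives C(8,2) = 28. Together 44.
Add back pairs where two caps are both exceeded: 0 + 1 + 0 = 1.
By inclusion–exclusion the count is 55 − 44 + 1 = 12.

12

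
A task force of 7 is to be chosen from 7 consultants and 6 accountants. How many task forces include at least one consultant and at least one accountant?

1715

Total 7-person selections from all 13: C(13,7) = 1716.
Selections missing a whole group: no consultants → C(6,7) = 0; no accountants → C(7,7) = 1.
Both groups omitted at once is impossible, so 1716 − 1 = 1715.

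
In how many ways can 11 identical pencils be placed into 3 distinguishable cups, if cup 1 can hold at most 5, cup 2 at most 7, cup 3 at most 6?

Ignoring the caps, the number of non-negative solutions to x_1+…+x_3 = 11 is C(13,2) = 78.
Subtract solutions that violate a single cap (substitute x_i' = x_i − (cap_i+1)): x_1 ≥ 6 gives C(7,2) = 21; x_2 ≥ 8 gives C(5,2) = 10; x_3 ≥ 7 gives C(6,2) = 15. Together 46.
No two caps can be exceeded simultaneously, so the pair terms are all 0.
By inclusion–exclusion the count is 78 − 46 + 0 = 32.

32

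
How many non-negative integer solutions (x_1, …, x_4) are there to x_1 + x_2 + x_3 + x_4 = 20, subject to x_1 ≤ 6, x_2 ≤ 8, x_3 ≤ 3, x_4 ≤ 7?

34

Ignoring the caps, the number of non-negative solutions to x_1+…+x_4 = 20 is C(23,3) = 1771.
Subtract solutions that violate a single cap (substitute x_i' = x_i − (cap_i+1)): x_1 ≥ 7 gives C(16,3) = 560; x_2 ≥ 9 gives C(14,3) = 364; x_3 ≥ 4 gives C(19,3) = 969; x_4 ≥ 8 gives C(15,3) = 455. Together 2348.
Add back pairs where two caps are both exceeded: 35 + 220 + 56 + 120 + 20 + 165 = 616.
Subtract triples: 1 + 0 + 4 + 0 = 5.
By inclusion–exclusion the count is 1771 − 2348 + 616 − 5 = 34.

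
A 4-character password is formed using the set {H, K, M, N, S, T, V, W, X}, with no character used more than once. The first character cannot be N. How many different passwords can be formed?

2688

The first character has 9−1 = 8 choices (anything except N).
The remaining 3 characters are filled from the other 8 symbols without repetition: 8 × 7 × 6 = 336.
Total: 8 × 336 = 2688.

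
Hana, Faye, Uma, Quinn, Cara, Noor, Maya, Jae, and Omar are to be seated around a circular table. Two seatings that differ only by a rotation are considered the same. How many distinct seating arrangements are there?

40320

Fix one person's seat to break rotational symmetry; the remaining 8 people can be arranged in (8)! = 40320 ways.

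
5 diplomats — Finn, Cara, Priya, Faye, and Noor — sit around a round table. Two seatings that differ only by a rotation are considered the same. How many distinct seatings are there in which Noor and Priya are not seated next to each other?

12

Without the restriction there are (4)! = 24 seatings.
Those with Noor next to Priya: fuse the pair into one unit and seat 4 units around a circle — 2·(3)! = 12.
Subtracting, 24 − 12 = 12.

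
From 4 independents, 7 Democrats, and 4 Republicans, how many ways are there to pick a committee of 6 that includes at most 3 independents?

Split by how many independents are chosen (0 through 3).
Sum: C(4,0)·C(11,6) + C(4,1)·C(11,5) + C(4,2)·C(11,4) + C(4,3)·C(11,3) = 462 + 1848 + 1980 + 660 = 4950.

4950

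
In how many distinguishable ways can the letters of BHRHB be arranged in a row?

The 5 letters of BHRHB have repeats: B appearing twice and H appearing twice.
So there are 5! / (2!·2!) = 30 distinguishable arrangements.

30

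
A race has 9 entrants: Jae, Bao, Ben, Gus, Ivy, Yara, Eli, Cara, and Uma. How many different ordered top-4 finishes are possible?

3024

There are 9 choices for 1st place, 8 for 2nd, and so on down to 6 for position 4.
That gives 9 × 8 × 7 × 6 = 3024.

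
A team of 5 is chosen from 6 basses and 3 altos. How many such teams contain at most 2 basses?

Split by how many basses are chosen (0 through 2).
Sum: C(6,0)·C(3,5) + C(6,1)·C(3,4) + C(6,2)·C(3,3) = 0 + 0 + 15 = 15.

15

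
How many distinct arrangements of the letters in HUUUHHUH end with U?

Fix U in the last position and arrange the remaining 7 letters.
Those 7 letters have H appearing 4 times and U appearing 3 times, giving (7)!/(4!·3!) = 35.

35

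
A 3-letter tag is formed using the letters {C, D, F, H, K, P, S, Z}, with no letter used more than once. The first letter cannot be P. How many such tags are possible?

294

The first letter has 8−1 = 7 choices (anything except P).
The remaining 2 letters are filled from the other 7 symbols without repetition: 7 × 6 = 42.
Total: 7 × 42 = 294.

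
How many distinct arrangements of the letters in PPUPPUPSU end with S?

Fix S in the last position and arrange the remaining 8 letters.
Those 8 letters have P appearing 5 times and U appearing 3 times, giving (8)!/(5!·3!) = 56.

56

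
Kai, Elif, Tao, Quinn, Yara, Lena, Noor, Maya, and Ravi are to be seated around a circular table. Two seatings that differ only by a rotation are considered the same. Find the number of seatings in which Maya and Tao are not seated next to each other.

30240

Without the restriction there are (8)! = 40320 seatings.
Seatings with Maya beside Tao: treat them as a block with 2 internal orders, giving 2 × (7)! = 10080.
Subtracting, 40320 − 10080 = 30240.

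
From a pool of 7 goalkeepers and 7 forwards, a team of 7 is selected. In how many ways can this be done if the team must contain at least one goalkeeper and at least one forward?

3430

Total 7-person selections from all 14: C(14,7) = 3432.
Selections missing a whole group: no goalkeepers → C(7,7) = 1; no forwards → C(7,7) = 1.
Both groups omitted at once is impossible, so 3432 − 2 = 3430.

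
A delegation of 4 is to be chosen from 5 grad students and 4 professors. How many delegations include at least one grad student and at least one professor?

120

With no constraint there are C(9,4) = 126 possible selections.
Selections missing a whole group: no grad students → C(4,4) = 1; no professors → C(5,4) = 5.
Both groups omitted at once is impossible, so 126 − 6 = 120.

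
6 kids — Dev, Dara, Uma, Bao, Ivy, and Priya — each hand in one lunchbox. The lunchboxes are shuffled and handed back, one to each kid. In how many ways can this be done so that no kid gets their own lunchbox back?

265

This is the derangement count D_6: permutations of 6 items with no fixed point.
By inclusion–exclusion this is Σ_{j=0}^{6} (−1)^j C(6,j)·(6−j)!.
Computing: 720 − 720 + 360 − 120 + 30 − 6 + 1 = 265.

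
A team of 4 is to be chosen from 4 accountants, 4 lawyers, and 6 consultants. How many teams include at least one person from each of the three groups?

Total 4-person selections from all 14: C(14,4) = 1001.
Subtract selections that omit an entire group: no accountants → C(10,4) = 210; no lawyers → C(10,4) = 210; no consultants → C(8,4) = 70.
Add back selections omitting two groups (i.e. drawn from a single group): C(4,4) + C(4,4) + C(6,4) = 17.
By inclusion–exclusion: 1001 − 490 + 17 = 528.

528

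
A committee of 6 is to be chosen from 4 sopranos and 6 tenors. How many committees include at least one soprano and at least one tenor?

209

Total 6-person selections from all 10: C(10,6) = 210.
Subtract selections that omit an entire group: no sopranos → C(6,6) = 1; no tenors → C(4,6) = 0.
Both groups omitted at once is impossible, so 210 − 1 = 209.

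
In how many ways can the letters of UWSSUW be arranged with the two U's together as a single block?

Treat the 2 copies of U as a single block. The multiset to arrange is then {UU, S, S, W, W}, 5 items in all.
That gives (5)!/(2!·2!) = 30 arrangements.

30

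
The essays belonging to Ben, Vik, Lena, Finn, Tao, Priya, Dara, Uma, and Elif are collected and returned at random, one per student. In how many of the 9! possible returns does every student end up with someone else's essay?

133496

Count assignments avoiding every fixed point. For any j of the 9 students fixed to their own essay, the other 9−j can be arranged in (9−j)! ways.
By inclusion–exclusion this is Σ_{j=0}^{9} (−1)^j C(9,j)·(9−j)!.
Computing: 362880 − 362880 + 181440 − 60480 + 15120 − 3024 + 504 − 72 + 9 − 1 = 133496.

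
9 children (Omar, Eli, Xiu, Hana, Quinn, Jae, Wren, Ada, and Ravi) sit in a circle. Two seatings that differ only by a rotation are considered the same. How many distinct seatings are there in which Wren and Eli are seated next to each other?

10080

Treat {Wren, Eli} as one unit (2 internal orders) and seat the resulting 8 units around the table: (7)! circular arrangements.
So 2 × (7)! = 2 × 5040 = 10080.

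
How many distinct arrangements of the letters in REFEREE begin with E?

With the first slot taken by E, it remains to arrange the other 6 letters (RFEREE).
Those 6 letters have E appearing 3 times and R appearing twice, giving (6)!/(3!·2!) = 60.

60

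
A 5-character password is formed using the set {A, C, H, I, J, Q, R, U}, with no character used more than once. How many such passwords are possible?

With no repetition, fill the 5 characters in order: 8 choices, then 7, down to 4.
8 × 7 × 6 × 5 × 4 = 6720.

6720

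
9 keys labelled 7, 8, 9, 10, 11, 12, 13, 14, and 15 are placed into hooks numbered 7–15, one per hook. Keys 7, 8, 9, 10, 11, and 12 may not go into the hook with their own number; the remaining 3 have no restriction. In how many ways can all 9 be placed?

Let Aᵢ (for 7 ≤ i ≤ 12) be the placements that put key i in its forbidden hook. Any j of these fix j positions, leaving (9−j)! ways to fill the rest, and there are C(6,j) ways to pick which j.
By inclusion–exclusion, the number of valid placements is Σ_{j=0}^{6} (−1)^j C(6,j)·(9−j)!.
Computing: 362880 − 241920 + 75600 − 14400 + 1800 − 144 + 6 = 183822.

183822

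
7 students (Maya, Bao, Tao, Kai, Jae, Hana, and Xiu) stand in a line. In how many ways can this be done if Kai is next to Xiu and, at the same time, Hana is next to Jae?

Treat {Kai,Xiu} as one block (2 orders) and {Hana,Jae} as another (2 orders).
That leaves 5 units to arrange: 2 × 2 × 5! = 4 × 120 = 480.

480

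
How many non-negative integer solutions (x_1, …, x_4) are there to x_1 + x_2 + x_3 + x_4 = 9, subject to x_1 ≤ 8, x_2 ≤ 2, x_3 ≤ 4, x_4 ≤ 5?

85

By stars and bars, unrestricted non-negative solutions to x_1+…+x_4 = 9 number C(9+3,3) = 220.
Subtract solutions that violate a single cap (substitute x_i' = x_i − (cap_i+1)): x_1 ≥ 9 gives C(3,3) = 1; x_2 ≥ 3 gives C(9,3) = 84; x_3 ≥ 5 gives C(7,3) = 35; x_4 ≥ 6 gives C(6,3) = 20. Together 140.
Add back pairs where two caps are both exceeded: 0 + 0 + 0 + 4 + 1 + 0 = 5.
By inclusion–exclusion the count is 220 − 140 + 5 = 85.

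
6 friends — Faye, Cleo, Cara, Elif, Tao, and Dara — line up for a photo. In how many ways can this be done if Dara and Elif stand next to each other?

240

Glue Dara and Elif into one block (2 internal orders), leaving 5 units to arrange in a row.
So the count is 2·(5)! = 240.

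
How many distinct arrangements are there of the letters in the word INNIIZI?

105

INNIIZI has 7 letters with I appearing 4 times and N appearing twice.
Dividing 7! = 5040 by 4!·2! = 48 for the repeated letters gives 105.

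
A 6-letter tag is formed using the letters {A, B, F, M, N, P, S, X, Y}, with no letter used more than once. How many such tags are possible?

With no repetition, fill the 6 letters in order: 9 choices, then 8, down to 4.
That product is 9 × 8 × 7 × 6 × 5 × 4 = 60480.

60480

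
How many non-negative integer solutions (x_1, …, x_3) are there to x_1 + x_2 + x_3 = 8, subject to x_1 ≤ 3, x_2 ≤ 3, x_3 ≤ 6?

13

Without the upper bounds there are C(10,2) = 45 ways to split 8 among 3 variables.
Subtract solutions that violate a single cap (substitute x_i' = x_i − (cap_i+1)): x_1 ≥ 4 gives C(6,2) = 15; x_2 ≥ 4 gives C(6,2) = 15; x_3 ≥ 7 gives C(3,2) = 3. Together 33.
Add back pairs where two caps are both exceeded: 1 + 0 + 0 = 1.
By inclusion–exclusion the count is 45 − 33 + 1 = 13.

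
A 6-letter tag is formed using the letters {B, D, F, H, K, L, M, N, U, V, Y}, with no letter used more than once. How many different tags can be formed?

This is a permutation of 6 out of 11: P(11,6) = 11!/5!.
11 × 10 × 9 × 8 × 7 × 6 = 332640.

332640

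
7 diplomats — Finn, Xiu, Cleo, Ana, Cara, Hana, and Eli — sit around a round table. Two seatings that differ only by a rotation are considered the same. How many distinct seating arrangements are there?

Fix one person's seat to break rotational symmetry; the remaining 6 people can be arranged in (6)! = 720 ways.

720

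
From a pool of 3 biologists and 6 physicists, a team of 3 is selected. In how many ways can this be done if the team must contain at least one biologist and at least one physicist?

Total 3-person selections from all 9: C(9,3) = 84.
Subtract selections that omit an entire group: no biologists → C(6,3) = 20; no physicists → C(3,3) = 1.
Both groups omitted at once is impossible, so 84 − 21 = 63.

63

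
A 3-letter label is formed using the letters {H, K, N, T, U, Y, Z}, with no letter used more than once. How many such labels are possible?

With no repetition, fill the 3 letters in order: 7 choices, then 6, down to 5.
That product is 7 × 6 × 5 = 210.

210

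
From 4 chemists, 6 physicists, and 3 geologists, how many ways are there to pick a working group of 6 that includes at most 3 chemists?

Split by how many chemists are chosen (0 through 3).
Sum: C(4,0)·C(9,6) + C(4,1)·C(9,5) + C(4,2)·C(9,4) + C(4,3)·C(9,3) = 84 + 504 + 756 + 336 = 1680.

1680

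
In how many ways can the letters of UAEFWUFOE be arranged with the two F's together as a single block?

Treat the 2 copies of F as a single block. The multiset to arrange is then {FF, A, E, E, O, U, U, W}, 8 items in all.
That gives (8)!/(2!·2!) = 10080 arrangements.

10080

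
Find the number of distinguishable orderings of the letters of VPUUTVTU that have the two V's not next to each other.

There are 8!/(3!·2!·2!) = 1680 arrangements of VPUUTVTU in total.
If the two V's are adjacent, glue them into one block, leaving 7 items to arrange: (7)!/(3!·2!) = 420 ways.
Subtracting, 1680 − 420 = 1260 arrangements keep the V's apart.

1260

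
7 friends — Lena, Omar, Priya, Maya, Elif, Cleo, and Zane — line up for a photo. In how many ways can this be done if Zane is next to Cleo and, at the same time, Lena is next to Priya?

480

Treat {Zane,Cleo} as one block (2 orders) and {Lena,Priya} as another (2 orders).
That leaves 5 units to arrange: 2 × 2 × 5! = 4 × 120 = 480.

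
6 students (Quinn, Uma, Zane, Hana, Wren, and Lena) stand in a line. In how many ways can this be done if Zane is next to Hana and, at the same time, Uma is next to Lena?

Treat {Zane,Hana} as one block (2 orders) and {Uma,Lena} as another (2 orders).
That leaves 4 units to arrange: 2 × 2 × 4! = 4 × 24 = 96.

96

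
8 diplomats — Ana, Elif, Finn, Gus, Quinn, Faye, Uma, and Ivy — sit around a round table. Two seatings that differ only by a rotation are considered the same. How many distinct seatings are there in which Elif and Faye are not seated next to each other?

All circular seatings of 8 people number (7)! = 5040.
Seatings with Elif beside Faye: treat them as a block with 2 internal orders, giving 2 × (6)! = 1440.
Subtracting, 5040 − 1440 = 3600.

3600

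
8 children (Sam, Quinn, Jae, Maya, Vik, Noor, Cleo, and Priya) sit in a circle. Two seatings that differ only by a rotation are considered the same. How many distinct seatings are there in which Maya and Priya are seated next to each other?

Glue Maya and Priya into a block (2 internal orders). Seating 7 units around a circle gives (6)! arrangements.
So 2 × (6)! = 2 × 720 = 1440.

1440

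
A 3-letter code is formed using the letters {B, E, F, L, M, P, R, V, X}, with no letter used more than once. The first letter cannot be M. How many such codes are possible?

The first letter has 9−1 = 8 choices (anything except M).
The remaining 2 letters are filled from the other 8 symbols without repetition: 8 × 7 = 56.
Total: 8 × 56 = 448.

448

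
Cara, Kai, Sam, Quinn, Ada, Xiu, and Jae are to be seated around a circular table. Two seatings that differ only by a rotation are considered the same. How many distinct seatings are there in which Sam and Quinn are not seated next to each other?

Without the restriction there are (6)! = 720 seatings.
Those with Sam next to Quinn: fuse the pair into one unit and seat 6 units around a circle — 2·(5)! = 240.
Subtracting, 720 − 240 = 480.

480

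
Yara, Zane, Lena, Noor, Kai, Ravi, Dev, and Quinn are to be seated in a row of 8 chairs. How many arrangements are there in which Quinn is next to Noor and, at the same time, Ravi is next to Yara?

Treat {Quinn,Noor} as one block (2 orders) and {Ravi,Yara} as another (2 orders).
That leaves 6 units to arrange: 2 × 2 × 6! = 4 × 720 = 2880.

2880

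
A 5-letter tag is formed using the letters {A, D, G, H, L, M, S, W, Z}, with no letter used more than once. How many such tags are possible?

With no repetition, fill the 5 letters in order: 9 choices, then 8, down to 5.
That product is 9 × 8 × 7 × 6 × 5 = 15120.

15120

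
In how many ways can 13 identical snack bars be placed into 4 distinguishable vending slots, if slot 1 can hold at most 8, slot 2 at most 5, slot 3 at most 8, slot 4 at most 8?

Without the upper bounds there are C(16,3) = 560 ways to split 13 among 4 vending slots.
Subtract solutions that violate a single cap (substitute x_i' = x_i − (cap_i+1)): x_1 ≥ 9 gives C(7,3) = 35; x_2 ≥ 6 gives C(10,3) = 120; x_3 ≥ 9 gives C(7,3) = 35; x_4 ≥ 9 gives C(7,3) = 35. Together 225.
No two caps can be exceeded simultaneously, so the pair terms are all 0.
By inclusion–exclusion the count is 560 − 225 + 0 = 335.

335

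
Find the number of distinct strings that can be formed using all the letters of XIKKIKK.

105

XIKKIKK has 7 letters with I appearing twice and K appearing 4 times.
The number of distinct arrangements is 7!/(4!·2!) = 5040/48 = 105.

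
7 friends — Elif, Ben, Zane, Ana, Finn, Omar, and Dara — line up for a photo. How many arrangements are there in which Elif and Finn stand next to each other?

Glue Elif and Finn into one block (2 internal orders), leaving 6 units to arrange in a row.
So the count is 2·(6)! = 1440.

1440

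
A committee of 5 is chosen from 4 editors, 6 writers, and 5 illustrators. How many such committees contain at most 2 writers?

Split by how many writers are chosen (0 through 2).
Sum: C(6,0)·C(9,5) + C(6,1)·C(9,4) + C(6,2)·C(9,3) = 126 + 756 + 1260 = 2142.

2142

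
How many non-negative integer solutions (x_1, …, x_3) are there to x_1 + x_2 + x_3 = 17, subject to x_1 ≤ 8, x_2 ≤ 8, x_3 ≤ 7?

Ignoring the caps, the number of non-negative solutions to x_1+…+x_3 = 17 is C(19,2) = 171.
Subtract solutions that violate a single cap (substitute x_i' = x_i − (cap_i+1)): x_1 ≥ 9 gives C(10,2) = 45; x_2 ≥ 9 gives C(10,2) = 45; x_3 ≥ 8 gives C(11,2) = 55. Together 145.
Add back pairs where two caps are both exceeded: 0 + 1 + 1 = 2.
By inclusion–exclusion the count is 171 − 145 + 2 = 28.

28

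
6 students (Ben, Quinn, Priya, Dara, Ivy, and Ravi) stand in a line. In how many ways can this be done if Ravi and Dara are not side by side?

480

There are 6! = 720 arrangements in all. If Ravi and Dara are adjacent, merging them into one block gives 2·(5)! = 240 arrangements.
So 720 − 240 = 480 arrangements keep them apart.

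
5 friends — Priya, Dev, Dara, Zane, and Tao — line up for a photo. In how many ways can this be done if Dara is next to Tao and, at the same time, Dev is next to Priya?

Treat {Dara,Tao} as one block (2 orders) and {Dev,Priya} as another (2 orders).
That leaves 3 units to arrange: 2 × 2 × 3! = 4 × 6 = 24.

24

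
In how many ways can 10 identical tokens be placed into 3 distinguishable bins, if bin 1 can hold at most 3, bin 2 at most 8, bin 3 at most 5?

By stars and bars, unrestricted non-negative solutions to x_1+…+x_3 = 10 number C(10+2,2) = 66.
Subtract solutions that violate a single cap (substitute x_i' = x_i − (cap_i+1)): x_1 ≥ 4 gives C(8,2) = 28; x_2 ≥ 9 gives C(3,2) = 3; x_3 ≥ 6 gives C(6,2) = 15. Together 46.
Add back pairs where two caps are both exceeded: 0 + 1 + 0 = 1.
By inclusion–exclusion the count is 66 − 46 + 1 = 21.

21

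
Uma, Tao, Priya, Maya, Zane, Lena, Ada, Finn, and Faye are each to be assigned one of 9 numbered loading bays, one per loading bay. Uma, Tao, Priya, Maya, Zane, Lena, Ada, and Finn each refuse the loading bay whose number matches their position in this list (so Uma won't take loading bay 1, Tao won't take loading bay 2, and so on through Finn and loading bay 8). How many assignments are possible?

148329

Let Aᵢ (for 1 ≤ i ≤ 8) be the placements that put person i in their forbidden loading bay. Any j of these fix j positions, leaving (9−j)! ways to fill the rest, and there are C(8,j) ways to pick which j.
By inclusion–exclusion, the number of valid placements is Σ_{j=0}^{8} (−1)^j C(8,j)·(9−j)!.
Computing: 362880 − 322560 + 141120 − 40320 + 8400 − 1344 + 168 − 16 + 1 = 148329.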